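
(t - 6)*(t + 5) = t^2 - t - 30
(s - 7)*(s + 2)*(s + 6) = s^3 + s^2 - 44*s - 84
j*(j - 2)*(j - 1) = j^3 - 3*j^2 + 2*j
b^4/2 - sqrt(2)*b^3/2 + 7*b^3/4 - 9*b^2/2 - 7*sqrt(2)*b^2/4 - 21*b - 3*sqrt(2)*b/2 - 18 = (b/2 + 1)*(b + 3/2)*(b - 3*sqrt(2))*(b + 2*sqrt(2))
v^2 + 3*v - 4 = (v - 1)*(v + 4)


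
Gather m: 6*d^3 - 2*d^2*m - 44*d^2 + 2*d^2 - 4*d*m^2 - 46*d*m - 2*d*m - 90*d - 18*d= 6*d^3 - 42*d^2 - 4*d*m^2 - 108*d + m*(-2*d^2 - 48*d)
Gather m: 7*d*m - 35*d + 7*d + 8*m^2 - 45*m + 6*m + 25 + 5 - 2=-28*d + 8*m^2 + m*(7*d - 39) + 28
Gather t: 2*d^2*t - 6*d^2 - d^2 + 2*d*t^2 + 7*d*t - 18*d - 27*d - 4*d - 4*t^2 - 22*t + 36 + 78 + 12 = -7*d^2 - 49*d + t^2*(2*d - 4) + t*(2*d^2 + 7*d - 22) + 126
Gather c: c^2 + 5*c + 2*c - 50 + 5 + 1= c^2 + 7*c - 44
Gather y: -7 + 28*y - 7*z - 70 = 28*y - 7*z - 77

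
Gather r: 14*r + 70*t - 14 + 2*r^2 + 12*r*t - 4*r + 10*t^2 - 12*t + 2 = 2*r^2 + r*(12*t + 10) + 10*t^2 + 58*t - 12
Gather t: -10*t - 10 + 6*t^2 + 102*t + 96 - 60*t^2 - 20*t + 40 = -54*t^2 + 72*t + 126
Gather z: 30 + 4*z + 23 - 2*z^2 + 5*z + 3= -2*z^2 + 9*z + 56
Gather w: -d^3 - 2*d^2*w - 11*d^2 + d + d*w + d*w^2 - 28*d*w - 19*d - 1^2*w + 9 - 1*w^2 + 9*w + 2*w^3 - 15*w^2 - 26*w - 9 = -d^3 - 11*d^2 - 18*d + 2*w^3 + w^2*(d - 16) + w*(-2*d^2 - 27*d - 18)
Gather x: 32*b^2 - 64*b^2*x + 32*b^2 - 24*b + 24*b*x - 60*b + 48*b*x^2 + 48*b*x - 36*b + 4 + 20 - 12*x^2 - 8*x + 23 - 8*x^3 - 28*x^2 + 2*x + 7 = 64*b^2 - 120*b - 8*x^3 + x^2*(48*b - 40) + x*(-64*b^2 + 72*b - 6) + 54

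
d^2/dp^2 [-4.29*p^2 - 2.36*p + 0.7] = -8.58000000000000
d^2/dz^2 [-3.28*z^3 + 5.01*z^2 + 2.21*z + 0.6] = 10.02 - 19.68*z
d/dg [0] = 0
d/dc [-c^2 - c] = -2*c - 1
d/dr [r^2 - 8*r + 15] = 2*r - 8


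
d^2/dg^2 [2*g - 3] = 0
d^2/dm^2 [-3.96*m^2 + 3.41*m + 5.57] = -7.92000000000000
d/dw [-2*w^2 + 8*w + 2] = 8 - 4*w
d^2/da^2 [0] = 0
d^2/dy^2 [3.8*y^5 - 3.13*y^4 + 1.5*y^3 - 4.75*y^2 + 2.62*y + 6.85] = 76.0*y^3 - 37.56*y^2 + 9.0*y - 9.5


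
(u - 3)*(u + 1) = u^2 - 2*u - 3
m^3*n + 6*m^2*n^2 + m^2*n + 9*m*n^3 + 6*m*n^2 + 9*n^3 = (m + 3*n)^2*(m*n + n)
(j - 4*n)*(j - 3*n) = j^2 - 7*j*n + 12*n^2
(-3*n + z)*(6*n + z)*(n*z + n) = -18*n^3*z - 18*n^3 + 3*n^2*z^2 + 3*n^2*z + n*z^3 + n*z^2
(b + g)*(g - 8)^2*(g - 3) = b*g^3 - 19*b*g^2 + 112*b*g - 192*b + g^4 - 19*g^3 + 112*g^2 - 192*g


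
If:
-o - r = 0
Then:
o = -r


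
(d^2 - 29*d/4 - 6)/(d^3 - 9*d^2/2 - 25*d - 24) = (4*d + 3)/(2*(2*d^2 + 7*d + 6))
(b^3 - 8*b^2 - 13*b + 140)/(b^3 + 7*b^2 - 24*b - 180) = (b^2 - 3*b - 28)/(b^2 + 12*b + 36)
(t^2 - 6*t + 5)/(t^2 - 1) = (t - 5)/(t + 1)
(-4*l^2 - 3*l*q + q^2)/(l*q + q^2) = (-4*l + q)/q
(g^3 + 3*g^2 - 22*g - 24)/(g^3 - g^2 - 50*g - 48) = (g - 4)/(g - 8)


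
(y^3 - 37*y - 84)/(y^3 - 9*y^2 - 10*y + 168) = (y + 3)/(y - 6)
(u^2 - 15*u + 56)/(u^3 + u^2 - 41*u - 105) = (u - 8)/(u^2 + 8*u + 15)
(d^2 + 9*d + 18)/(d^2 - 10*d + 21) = (d^2 + 9*d + 18)/(d^2 - 10*d + 21)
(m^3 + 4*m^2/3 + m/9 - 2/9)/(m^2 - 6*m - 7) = (m^2 + m/3 - 2/9)/(m - 7)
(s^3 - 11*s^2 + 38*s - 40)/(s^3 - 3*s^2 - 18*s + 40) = (s - 4)/(s + 4)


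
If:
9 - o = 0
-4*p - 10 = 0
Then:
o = 9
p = -5/2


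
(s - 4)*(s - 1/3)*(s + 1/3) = s^3 - 4*s^2 - s/9 + 4/9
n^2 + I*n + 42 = (n - 6*I)*(n + 7*I)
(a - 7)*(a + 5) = a^2 - 2*a - 35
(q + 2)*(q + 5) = q^2 + 7*q + 10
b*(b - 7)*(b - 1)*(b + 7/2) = b^4 - 9*b^3/2 - 21*b^2 + 49*b/2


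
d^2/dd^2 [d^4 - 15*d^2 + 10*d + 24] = 12*d^2 - 30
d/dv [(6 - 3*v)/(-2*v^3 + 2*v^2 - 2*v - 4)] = 3*(v^3 - v^2 + v - (v - 2)*(3*v^2 - 2*v + 1) + 2)/(2*(v^3 - v^2 + v + 2)^2)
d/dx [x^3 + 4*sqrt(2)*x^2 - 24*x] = 3*x^2 + 8*sqrt(2)*x - 24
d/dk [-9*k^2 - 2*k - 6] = -18*k - 2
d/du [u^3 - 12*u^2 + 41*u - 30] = 3*u^2 - 24*u + 41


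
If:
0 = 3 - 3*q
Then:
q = 1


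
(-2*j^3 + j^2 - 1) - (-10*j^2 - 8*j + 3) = -2*j^3 + 11*j^2 + 8*j - 4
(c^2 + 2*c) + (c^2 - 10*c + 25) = 2*c^2 - 8*c + 25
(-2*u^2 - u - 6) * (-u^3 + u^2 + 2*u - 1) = 2*u^5 - u^4 + u^3 - 6*u^2 - 11*u + 6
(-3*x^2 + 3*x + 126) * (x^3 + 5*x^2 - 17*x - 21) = -3*x^5 - 12*x^4 + 192*x^3 + 642*x^2 - 2205*x - 2646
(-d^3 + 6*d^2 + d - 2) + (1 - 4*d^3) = -5*d^3 + 6*d^2 + d - 1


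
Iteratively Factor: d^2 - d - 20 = (d - 5)*(d + 4)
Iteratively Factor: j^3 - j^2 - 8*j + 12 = (j - 2)*(j^2 + j - 6) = (j - 2)^2*(j + 3)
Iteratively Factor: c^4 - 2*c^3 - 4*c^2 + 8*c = (c - 2)*(c^3 - 4*c) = (c - 2)^2*(c^2 + 2*c) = (c - 2)^2*(c + 2)*(c)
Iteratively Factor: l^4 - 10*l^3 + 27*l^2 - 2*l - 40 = (l - 4)*(l^3 - 6*l^2 + 3*l + 10) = (l - 4)*(l - 2)*(l^2 - 4*l - 5) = (l - 5)*(l - 4)*(l - 2)*(l + 1)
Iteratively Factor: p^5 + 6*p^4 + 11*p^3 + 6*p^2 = (p)*(p^4 + 6*p^3 + 11*p^2 + 6*p) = p*(p + 3)*(p^3 + 3*p^2 + 2*p) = p*(p + 1)*(p + 3)*(p^2 + 2*p) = p*(p + 1)*(p + 2)*(p + 3)*(p)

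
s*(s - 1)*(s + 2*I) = s^3 - s^2 + 2*I*s^2 - 2*I*s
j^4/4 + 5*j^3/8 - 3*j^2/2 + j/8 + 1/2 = (j/4 + 1)*(j - 1)^2*(j + 1/2)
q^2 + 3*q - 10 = (q - 2)*(q + 5)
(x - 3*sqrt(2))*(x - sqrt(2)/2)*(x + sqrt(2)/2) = x^3 - 3*sqrt(2)*x^2 - x/2 + 3*sqrt(2)/2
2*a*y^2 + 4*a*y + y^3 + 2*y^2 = y*(2*a + y)*(y + 2)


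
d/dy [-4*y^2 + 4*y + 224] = 4 - 8*y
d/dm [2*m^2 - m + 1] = 4*m - 1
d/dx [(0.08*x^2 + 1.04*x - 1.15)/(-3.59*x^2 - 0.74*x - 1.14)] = (3.6744*x^2 - 8.4394*x - 2.0366)/(12.8881*x^4 + 5.3132*x^3 + 8.7328*x^2 + 1.6872*x + 1.2996)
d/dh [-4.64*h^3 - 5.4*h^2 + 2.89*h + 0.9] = -13.92*h^2 - 10.8*h + 2.89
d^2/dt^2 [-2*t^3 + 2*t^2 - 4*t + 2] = 4 - 12*t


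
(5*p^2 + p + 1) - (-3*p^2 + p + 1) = 8*p^2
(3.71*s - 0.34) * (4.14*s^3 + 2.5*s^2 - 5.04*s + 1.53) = 15.3594*s^4 + 7.8674*s^3 - 19.5484*s^2 + 7.3899*s - 0.5202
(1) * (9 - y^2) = 9 - y^2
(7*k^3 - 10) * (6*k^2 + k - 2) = 42*k^5 + 7*k^4 - 14*k^3 - 60*k^2 - 10*k + 20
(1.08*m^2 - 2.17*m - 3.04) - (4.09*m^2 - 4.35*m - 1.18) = -3.01*m^2 + 2.18*m - 1.86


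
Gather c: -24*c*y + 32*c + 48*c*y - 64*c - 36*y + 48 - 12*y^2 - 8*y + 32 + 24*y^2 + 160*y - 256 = c*(24*y - 32) + 12*y^2 + 116*y - 176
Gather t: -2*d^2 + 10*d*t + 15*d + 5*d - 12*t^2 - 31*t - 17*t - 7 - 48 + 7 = -2*d^2 + 20*d - 12*t^2 + t*(10*d - 48) - 48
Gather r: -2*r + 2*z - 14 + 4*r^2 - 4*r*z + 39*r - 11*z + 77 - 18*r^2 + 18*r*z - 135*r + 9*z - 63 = -14*r^2 + r*(14*z - 98)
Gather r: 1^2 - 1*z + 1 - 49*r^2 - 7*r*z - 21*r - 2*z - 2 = -49*r^2 + r*(-7*z - 21) - 3*z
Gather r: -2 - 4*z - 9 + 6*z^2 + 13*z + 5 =6*z^2 + 9*z - 6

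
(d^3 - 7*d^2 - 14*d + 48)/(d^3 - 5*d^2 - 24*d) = (d - 2)/d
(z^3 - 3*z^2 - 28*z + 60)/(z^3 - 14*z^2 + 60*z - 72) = (z + 5)/(z - 6)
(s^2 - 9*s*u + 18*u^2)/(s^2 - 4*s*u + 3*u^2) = (s - 6*u)/(s - u)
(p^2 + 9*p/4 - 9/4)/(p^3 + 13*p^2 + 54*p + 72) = (p - 3/4)/(p^2 + 10*p + 24)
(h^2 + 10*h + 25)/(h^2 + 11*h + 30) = (h + 5)/(h + 6)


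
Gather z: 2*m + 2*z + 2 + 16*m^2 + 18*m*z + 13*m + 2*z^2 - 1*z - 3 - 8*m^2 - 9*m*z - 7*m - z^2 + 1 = 8*m^2 + 8*m + z^2 + z*(9*m + 1)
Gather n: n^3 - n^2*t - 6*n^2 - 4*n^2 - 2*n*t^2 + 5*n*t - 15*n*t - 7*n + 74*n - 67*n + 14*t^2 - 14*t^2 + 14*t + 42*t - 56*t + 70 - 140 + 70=n^3 + n^2*(-t - 10) + n*(-2*t^2 - 10*t)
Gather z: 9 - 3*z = 9 - 3*z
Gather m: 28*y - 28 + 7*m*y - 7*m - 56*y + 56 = m*(7*y - 7) - 28*y + 28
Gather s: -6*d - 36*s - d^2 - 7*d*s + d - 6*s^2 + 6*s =-d^2 - 5*d - 6*s^2 + s*(-7*d - 30)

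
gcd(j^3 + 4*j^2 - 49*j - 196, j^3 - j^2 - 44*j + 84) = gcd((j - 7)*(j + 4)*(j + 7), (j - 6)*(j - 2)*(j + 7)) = j + 7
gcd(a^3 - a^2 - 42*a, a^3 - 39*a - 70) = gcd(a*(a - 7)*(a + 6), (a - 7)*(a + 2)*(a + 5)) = a - 7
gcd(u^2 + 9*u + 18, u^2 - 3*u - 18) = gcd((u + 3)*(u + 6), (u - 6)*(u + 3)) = u + 3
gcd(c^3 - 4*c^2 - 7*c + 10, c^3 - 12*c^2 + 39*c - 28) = c - 1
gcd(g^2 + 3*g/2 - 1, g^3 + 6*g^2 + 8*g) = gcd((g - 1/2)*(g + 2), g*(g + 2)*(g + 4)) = g + 2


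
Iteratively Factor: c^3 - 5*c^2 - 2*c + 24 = (c + 2)*(c^2 - 7*c + 12) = (c - 3)*(c + 2)*(c - 4)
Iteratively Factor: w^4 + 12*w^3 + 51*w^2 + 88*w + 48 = (w + 3)*(w^3 + 9*w^2 + 24*w + 16) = (w + 3)*(w + 4)*(w^2 + 5*w + 4) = (w + 3)*(w + 4)^2*(w + 1)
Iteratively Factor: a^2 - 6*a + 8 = (a - 2)*(a - 4)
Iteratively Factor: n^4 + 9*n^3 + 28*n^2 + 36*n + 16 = (n + 4)*(n^3 + 5*n^2 + 8*n + 4) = (n + 2)*(n + 4)*(n^2 + 3*n + 2) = (n + 2)^2*(n + 4)*(n + 1)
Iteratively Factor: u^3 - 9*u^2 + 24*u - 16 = (u - 4)*(u^2 - 5*u + 4) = (u - 4)^2*(u - 1)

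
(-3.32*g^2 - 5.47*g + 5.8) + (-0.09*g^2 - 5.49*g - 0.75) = -3.41*g^2 - 10.96*g + 5.05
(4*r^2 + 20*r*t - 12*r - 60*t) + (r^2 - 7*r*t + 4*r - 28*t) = 5*r^2 + 13*r*t - 8*r - 88*t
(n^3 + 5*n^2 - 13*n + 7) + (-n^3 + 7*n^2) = 12*n^2 - 13*n + 7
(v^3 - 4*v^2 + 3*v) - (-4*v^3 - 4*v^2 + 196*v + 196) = 5*v^3 - 193*v - 196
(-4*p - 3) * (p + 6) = -4*p^2 - 27*p - 18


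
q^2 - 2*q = q*(q - 2)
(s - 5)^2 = s^2 - 10*s + 25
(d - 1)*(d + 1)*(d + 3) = d^3 + 3*d^2 - d - 3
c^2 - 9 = (c - 3)*(c + 3)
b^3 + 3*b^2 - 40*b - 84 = (b - 6)*(b + 2)*(b + 7)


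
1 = 1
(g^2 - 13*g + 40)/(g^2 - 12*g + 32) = (g - 5)/(g - 4)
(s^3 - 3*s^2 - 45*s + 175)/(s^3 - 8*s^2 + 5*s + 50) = (s + 7)/(s + 2)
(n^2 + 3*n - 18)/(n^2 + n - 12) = (n + 6)/(n + 4)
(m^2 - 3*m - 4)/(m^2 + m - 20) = (m + 1)/(m + 5)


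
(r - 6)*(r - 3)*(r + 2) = r^3 - 7*r^2 + 36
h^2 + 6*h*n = h*(h + 6*n)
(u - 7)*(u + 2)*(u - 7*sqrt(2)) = u^3 - 7*sqrt(2)*u^2 - 5*u^2 - 14*u + 35*sqrt(2)*u + 98*sqrt(2)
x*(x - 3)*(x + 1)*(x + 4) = x^4 + 2*x^3 - 11*x^2 - 12*x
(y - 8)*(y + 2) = y^2 - 6*y - 16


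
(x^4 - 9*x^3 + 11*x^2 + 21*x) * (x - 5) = x^5 - 14*x^4 + 56*x^3 - 34*x^2 - 105*x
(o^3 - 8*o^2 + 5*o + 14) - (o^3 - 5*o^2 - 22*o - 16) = -3*o^2 + 27*o + 30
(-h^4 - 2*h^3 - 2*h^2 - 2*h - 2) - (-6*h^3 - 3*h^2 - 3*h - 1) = -h^4 + 4*h^3 + h^2 + h - 1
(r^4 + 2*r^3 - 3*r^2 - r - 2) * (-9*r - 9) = -9*r^5 - 27*r^4 + 9*r^3 + 36*r^2 + 27*r + 18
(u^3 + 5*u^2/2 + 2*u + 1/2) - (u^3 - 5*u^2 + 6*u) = 15*u^2/2 - 4*u + 1/2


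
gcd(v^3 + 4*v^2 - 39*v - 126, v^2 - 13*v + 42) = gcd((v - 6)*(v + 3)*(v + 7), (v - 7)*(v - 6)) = v - 6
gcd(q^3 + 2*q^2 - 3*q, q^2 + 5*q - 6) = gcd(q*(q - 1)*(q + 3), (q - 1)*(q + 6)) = q - 1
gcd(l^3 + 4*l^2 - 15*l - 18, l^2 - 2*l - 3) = l^2 - 2*l - 3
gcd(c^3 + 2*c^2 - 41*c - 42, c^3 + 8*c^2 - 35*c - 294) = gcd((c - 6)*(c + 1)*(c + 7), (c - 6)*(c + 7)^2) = c^2 + c - 42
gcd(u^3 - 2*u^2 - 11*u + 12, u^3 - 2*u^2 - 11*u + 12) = u^3 - 2*u^2 - 11*u + 12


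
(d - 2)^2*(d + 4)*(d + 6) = d^4 + 6*d^3 - 12*d^2 - 56*d + 96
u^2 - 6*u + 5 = (u - 5)*(u - 1)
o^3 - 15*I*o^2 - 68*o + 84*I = (o - 7*I)*(o - 6*I)*(o - 2*I)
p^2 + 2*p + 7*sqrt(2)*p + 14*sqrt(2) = (p + 2)*(p + 7*sqrt(2))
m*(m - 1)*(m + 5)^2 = m^4 + 9*m^3 + 15*m^2 - 25*m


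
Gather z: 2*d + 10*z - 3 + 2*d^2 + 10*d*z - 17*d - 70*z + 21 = 2*d^2 - 15*d + z*(10*d - 60) + 18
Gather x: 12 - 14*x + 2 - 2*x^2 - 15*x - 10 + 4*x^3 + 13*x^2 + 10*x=4*x^3 + 11*x^2 - 19*x + 4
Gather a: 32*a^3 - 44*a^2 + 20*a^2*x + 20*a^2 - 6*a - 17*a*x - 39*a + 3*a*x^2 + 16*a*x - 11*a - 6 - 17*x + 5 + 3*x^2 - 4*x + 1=32*a^3 + a^2*(20*x - 24) + a*(3*x^2 - x - 56) + 3*x^2 - 21*x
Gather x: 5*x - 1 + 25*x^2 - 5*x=25*x^2 - 1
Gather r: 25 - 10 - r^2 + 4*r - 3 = -r^2 + 4*r + 12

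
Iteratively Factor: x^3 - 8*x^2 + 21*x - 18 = (x - 3)*(x^2 - 5*x + 6) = (x - 3)*(x - 2)*(x - 3)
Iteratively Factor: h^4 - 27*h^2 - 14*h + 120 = (h - 5)*(h^3 + 5*h^2 - 2*h - 24) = (h - 5)*(h + 4)*(h^2 + h - 6) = (h - 5)*(h - 2)*(h + 4)*(h + 3)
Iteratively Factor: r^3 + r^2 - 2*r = (r + 2)*(r^2 - r) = (r - 1)*(r + 2)*(r)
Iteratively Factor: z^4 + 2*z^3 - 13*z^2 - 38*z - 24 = (z - 4)*(z^3 + 6*z^2 + 11*z + 6) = (z - 4)*(z + 1)*(z^2 + 5*z + 6) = (z - 4)*(z + 1)*(z + 3)*(z + 2)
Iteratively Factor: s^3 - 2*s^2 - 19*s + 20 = (s - 5)*(s^2 + 3*s - 4) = (s - 5)*(s + 4)*(s - 1)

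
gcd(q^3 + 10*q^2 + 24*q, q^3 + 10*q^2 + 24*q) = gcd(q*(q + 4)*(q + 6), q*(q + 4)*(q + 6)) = q^3 + 10*q^2 + 24*q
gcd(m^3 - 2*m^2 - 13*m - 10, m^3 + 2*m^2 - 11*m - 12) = m + 1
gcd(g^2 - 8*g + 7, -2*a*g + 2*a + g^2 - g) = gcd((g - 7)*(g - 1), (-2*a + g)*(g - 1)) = g - 1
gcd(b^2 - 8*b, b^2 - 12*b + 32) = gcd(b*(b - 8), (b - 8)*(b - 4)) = b - 8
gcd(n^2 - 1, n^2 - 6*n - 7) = n + 1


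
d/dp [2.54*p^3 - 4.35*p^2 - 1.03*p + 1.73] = 7.62*p^2 - 8.7*p - 1.03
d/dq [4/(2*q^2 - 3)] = -16*q/(2*q^2 - 3)^2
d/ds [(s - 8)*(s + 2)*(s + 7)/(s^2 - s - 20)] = (s^4 - 2*s^3 - 3*s^2 + 184*s + 1048)/(s^4 - 2*s^3 - 39*s^2 + 40*s + 400)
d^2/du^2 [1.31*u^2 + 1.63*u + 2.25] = 2.62000000000000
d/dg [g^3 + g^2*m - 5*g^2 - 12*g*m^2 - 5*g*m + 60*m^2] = 3*g^2 + 2*g*m - 10*g - 12*m^2 - 5*m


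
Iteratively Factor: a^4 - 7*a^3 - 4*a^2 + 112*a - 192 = (a - 3)*(a^3 - 4*a^2 - 16*a + 64) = (a - 4)*(a - 3)*(a^2 - 16) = (a - 4)^2*(a - 3)*(a + 4)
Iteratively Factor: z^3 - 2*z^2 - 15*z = (z + 3)*(z^2 - 5*z) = (z - 5)*(z + 3)*(z)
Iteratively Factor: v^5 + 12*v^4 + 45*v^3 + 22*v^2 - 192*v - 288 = (v + 3)*(v^4 + 9*v^3 + 18*v^2 - 32*v - 96) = (v + 3)^2*(v^3 + 6*v^2 - 32) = (v + 3)^2*(v + 4)*(v^2 + 2*v - 8) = (v + 3)^2*(v + 4)^2*(v - 2)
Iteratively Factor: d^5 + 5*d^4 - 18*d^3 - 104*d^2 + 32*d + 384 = (d + 4)*(d^4 + d^3 - 22*d^2 - 16*d + 96) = (d + 4)^2*(d^3 - 3*d^2 - 10*d + 24) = (d - 4)*(d + 4)^2*(d^2 + d - 6) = (d - 4)*(d - 2)*(d + 4)^2*(d + 3)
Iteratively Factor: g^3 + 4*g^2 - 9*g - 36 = (g + 4)*(g^2 - 9) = (g + 3)*(g + 4)*(g - 3)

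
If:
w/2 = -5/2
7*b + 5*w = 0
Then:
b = 25/7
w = -5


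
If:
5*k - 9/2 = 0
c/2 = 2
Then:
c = 4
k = 9/10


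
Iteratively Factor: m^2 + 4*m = (m)*(m + 4)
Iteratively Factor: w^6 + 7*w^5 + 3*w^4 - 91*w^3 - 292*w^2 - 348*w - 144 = (w + 2)*(w^5 + 5*w^4 - 7*w^3 - 77*w^2 - 138*w - 72) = (w + 2)*(w + 3)*(w^4 + 2*w^3 - 13*w^2 - 38*w - 24) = (w + 2)^2*(w + 3)*(w^3 - 13*w - 12) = (w - 4)*(w + 2)^2*(w + 3)*(w^2 + 4*w + 3) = (w - 4)*(w + 1)*(w + 2)^2*(w + 3)*(w + 3)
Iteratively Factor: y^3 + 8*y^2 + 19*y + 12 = (y + 4)*(y^2 + 4*y + 3) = (y + 1)*(y + 4)*(y + 3)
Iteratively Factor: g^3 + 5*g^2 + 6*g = (g)*(g^2 + 5*g + 6) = g*(g + 2)*(g + 3)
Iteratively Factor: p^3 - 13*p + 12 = (p - 1)*(p^2 + p - 12) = (p - 1)*(p + 4)*(p - 3)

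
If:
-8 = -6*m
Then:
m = 4/3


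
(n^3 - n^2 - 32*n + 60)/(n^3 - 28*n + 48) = (n - 5)/(n - 4)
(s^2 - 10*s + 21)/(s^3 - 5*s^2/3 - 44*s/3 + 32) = 3*(s - 7)/(3*s^2 + 4*s - 32)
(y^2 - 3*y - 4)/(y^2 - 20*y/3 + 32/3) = 3*(y + 1)/(3*y - 8)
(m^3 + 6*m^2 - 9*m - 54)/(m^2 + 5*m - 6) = (m^2 - 9)/(m - 1)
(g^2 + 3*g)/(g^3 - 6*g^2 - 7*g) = (g + 3)/(g^2 - 6*g - 7)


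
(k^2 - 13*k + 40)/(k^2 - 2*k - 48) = (k - 5)/(k + 6)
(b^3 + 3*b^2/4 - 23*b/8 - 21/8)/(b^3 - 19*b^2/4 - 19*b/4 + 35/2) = (2*b^2 + 5*b + 3)/(2*(b^2 - 3*b - 10))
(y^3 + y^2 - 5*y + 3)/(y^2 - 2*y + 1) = y + 3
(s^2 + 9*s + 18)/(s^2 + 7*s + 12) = (s + 6)/(s + 4)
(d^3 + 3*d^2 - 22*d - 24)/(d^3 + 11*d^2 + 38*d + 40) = (d^3 + 3*d^2 - 22*d - 24)/(d^3 + 11*d^2 + 38*d + 40)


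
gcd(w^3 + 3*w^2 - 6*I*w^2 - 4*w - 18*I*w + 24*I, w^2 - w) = w - 1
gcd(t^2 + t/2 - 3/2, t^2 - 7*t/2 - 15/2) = t + 3/2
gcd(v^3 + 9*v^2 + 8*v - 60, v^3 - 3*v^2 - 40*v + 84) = v^2 + 4*v - 12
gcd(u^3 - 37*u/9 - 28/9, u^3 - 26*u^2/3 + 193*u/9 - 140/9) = u - 7/3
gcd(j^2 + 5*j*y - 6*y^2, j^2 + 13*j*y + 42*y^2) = j + 6*y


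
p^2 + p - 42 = (p - 6)*(p + 7)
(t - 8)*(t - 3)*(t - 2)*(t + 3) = t^4 - 10*t^3 + 7*t^2 + 90*t - 144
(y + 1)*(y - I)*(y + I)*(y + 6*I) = y^4 + y^3 + 6*I*y^3 + y^2 + 6*I*y^2 + y + 6*I*y + 6*I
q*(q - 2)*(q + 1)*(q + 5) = q^4 + 4*q^3 - 7*q^2 - 10*q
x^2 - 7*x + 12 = (x - 4)*(x - 3)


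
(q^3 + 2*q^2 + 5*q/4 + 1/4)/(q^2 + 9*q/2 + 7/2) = (4*q^2 + 4*q + 1)/(2*(2*q + 7))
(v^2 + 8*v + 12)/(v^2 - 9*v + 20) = (v^2 + 8*v + 12)/(v^2 - 9*v + 20)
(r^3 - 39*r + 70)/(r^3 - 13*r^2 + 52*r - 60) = (r + 7)/(r - 6)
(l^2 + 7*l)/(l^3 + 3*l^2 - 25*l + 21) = l/(l^2 - 4*l + 3)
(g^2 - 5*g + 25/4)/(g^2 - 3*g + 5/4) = (2*g - 5)/(2*g - 1)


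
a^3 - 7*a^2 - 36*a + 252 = (a - 7)*(a - 6)*(a + 6)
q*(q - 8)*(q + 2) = q^3 - 6*q^2 - 16*q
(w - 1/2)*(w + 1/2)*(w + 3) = w^3 + 3*w^2 - w/4 - 3/4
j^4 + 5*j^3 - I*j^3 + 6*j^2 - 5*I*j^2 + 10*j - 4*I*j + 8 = (j + 1)*(j + 4)*(j - 2*I)*(j + I)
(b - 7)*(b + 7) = b^2 - 49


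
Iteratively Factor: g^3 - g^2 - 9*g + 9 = (g - 1)*(g^2 - 9) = (g - 1)*(g + 3)*(g - 3)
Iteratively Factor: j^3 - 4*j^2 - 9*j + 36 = (j - 3)*(j^2 - j - 12) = (j - 4)*(j - 3)*(j + 3)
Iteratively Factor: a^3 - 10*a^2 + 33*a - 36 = (a - 3)*(a^2 - 7*a + 12) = (a - 3)^2*(a - 4)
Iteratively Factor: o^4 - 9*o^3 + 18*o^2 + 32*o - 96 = (o - 4)*(o^3 - 5*o^2 - 2*o + 24) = (o - 4)^2*(o^2 - o - 6) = (o - 4)^2*(o - 3)*(o + 2)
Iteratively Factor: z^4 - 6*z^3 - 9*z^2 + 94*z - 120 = (z - 3)*(z^3 - 3*z^2 - 18*z + 40) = (z - 3)*(z - 2)*(z^2 - z - 20) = (z - 3)*(z - 2)*(z + 4)*(z - 5)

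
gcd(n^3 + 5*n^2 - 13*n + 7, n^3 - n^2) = n - 1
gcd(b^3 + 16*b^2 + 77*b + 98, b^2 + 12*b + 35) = b + 7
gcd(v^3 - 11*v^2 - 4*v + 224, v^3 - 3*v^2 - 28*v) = v^2 - 3*v - 28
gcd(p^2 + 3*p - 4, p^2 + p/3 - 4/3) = p - 1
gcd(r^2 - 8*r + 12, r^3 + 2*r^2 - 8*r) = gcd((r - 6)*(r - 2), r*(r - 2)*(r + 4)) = r - 2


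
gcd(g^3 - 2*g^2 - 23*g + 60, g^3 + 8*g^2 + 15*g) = g + 5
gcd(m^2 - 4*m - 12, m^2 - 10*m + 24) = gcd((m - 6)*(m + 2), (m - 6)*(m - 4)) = m - 6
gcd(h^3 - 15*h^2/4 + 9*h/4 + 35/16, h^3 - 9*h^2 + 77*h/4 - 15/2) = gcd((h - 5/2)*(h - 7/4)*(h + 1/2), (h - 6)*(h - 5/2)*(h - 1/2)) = h - 5/2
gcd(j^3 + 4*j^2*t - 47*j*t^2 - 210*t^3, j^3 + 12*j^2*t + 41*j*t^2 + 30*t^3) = j^2 + 11*j*t + 30*t^2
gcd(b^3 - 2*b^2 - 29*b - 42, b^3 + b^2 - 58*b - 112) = b + 2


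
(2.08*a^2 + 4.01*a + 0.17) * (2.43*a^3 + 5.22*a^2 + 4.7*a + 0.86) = 5.0544*a^5 + 20.6019*a^4 + 31.1213*a^3 + 21.5232*a^2 + 4.2476*a + 0.1462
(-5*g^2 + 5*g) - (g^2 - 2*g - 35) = -6*g^2 + 7*g + 35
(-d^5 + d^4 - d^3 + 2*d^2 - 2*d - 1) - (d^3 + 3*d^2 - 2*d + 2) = -d^5 + d^4 - 2*d^3 - d^2 - 3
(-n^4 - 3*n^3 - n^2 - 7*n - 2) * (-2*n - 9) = 2*n^5 + 15*n^4 + 29*n^3 + 23*n^2 + 67*n + 18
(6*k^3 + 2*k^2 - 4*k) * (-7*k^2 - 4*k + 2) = -42*k^5 - 38*k^4 + 32*k^3 + 20*k^2 - 8*k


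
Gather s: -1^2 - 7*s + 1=-7*s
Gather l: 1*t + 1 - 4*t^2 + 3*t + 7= -4*t^2 + 4*t + 8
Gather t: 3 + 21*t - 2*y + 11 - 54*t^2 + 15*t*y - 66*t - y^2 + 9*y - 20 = -54*t^2 + t*(15*y - 45) - y^2 + 7*y - 6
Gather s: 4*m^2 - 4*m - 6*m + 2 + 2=4*m^2 - 10*m + 4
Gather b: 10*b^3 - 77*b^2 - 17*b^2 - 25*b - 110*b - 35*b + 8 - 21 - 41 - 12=10*b^3 - 94*b^2 - 170*b - 66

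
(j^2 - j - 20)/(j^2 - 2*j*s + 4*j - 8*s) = (5 - j)/(-j + 2*s)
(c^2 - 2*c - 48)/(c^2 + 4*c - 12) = (c - 8)/(c - 2)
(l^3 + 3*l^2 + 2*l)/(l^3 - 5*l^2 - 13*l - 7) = l*(l + 2)/(l^2 - 6*l - 7)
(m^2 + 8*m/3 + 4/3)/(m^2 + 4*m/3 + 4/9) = 3*(m + 2)/(3*m + 2)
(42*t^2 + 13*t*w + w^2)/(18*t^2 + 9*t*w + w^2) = (7*t + w)/(3*t + w)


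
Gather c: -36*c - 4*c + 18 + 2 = 20 - 40*c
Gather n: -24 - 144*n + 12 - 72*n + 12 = -216*n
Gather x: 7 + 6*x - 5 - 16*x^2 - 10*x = -16*x^2 - 4*x + 2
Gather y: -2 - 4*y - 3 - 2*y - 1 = -6*y - 6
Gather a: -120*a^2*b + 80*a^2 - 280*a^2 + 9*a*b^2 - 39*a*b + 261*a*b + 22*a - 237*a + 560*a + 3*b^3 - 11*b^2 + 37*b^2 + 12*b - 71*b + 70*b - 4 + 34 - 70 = a^2*(-120*b - 200) + a*(9*b^2 + 222*b + 345) + 3*b^3 + 26*b^2 + 11*b - 40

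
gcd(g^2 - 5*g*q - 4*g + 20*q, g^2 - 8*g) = 1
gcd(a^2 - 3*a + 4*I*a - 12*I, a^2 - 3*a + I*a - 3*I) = a - 3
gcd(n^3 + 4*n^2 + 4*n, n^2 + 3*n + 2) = n + 2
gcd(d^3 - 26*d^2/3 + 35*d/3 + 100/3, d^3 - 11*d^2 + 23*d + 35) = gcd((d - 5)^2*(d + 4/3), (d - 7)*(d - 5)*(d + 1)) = d - 5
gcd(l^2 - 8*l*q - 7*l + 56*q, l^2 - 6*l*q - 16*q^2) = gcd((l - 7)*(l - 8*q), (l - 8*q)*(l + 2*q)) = -l + 8*q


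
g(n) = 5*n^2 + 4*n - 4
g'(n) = 10*n + 4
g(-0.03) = -4.12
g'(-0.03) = 3.70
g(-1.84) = 5.57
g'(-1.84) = -14.40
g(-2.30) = 13.25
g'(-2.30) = -19.00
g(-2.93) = 27.20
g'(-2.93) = -25.30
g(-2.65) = 20.51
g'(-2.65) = -22.50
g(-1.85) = 5.71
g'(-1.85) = -14.50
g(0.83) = 2.76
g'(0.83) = 12.30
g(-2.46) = 16.42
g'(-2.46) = -20.60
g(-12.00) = 668.00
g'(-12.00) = -116.00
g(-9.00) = 365.00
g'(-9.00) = -86.00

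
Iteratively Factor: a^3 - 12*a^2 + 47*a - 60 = (a - 4)*(a^2 - 8*a + 15) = (a - 4)*(a - 3)*(a - 5)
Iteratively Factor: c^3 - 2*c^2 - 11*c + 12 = (c + 3)*(c^2 - 5*c + 4) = (c - 1)*(c + 3)*(c - 4)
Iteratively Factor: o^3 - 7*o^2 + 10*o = (o)*(o^2 - 7*o + 10) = o*(o - 5)*(o - 2)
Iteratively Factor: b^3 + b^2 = (b + 1)*(b^2) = b*(b + 1)*(b)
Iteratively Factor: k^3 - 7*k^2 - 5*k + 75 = (k + 3)*(k^2 - 10*k + 25) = (k - 5)*(k + 3)*(k - 5)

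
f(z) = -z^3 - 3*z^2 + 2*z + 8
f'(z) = -3*z^2 - 6*z + 2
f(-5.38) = 66.13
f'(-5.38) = -52.55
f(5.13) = -195.70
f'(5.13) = -107.73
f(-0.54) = 6.20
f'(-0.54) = 4.37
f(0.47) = 8.17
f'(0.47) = -1.48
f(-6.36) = 131.19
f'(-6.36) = -81.19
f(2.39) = -18.01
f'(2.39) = -29.48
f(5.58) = -247.99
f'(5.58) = -124.89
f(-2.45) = -0.20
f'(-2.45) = -1.31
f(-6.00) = 104.00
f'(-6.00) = -70.00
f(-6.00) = 104.00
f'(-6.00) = -70.00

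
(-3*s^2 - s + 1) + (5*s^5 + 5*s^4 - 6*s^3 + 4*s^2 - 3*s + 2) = 5*s^5 + 5*s^4 - 6*s^3 + s^2 - 4*s + 3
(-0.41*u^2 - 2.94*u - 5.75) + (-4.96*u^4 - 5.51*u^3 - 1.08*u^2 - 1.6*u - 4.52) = -4.96*u^4 - 5.51*u^3 - 1.49*u^2 - 4.54*u - 10.27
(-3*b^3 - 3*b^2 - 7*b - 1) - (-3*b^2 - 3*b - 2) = -3*b^3 - 4*b + 1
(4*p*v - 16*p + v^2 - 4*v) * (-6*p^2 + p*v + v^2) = -24*p^3*v + 96*p^3 - 2*p^2*v^2 + 8*p^2*v + 5*p*v^3 - 20*p*v^2 + v^4 - 4*v^3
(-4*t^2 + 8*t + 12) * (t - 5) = -4*t^3 + 28*t^2 - 28*t - 60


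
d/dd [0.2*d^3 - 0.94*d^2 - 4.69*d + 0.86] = 0.6*d^2 - 1.88*d - 4.69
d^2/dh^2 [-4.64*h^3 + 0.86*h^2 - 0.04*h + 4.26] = 1.72 - 27.84*h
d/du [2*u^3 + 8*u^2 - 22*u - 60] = 6*u^2 + 16*u - 22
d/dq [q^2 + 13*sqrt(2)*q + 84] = 2*q + 13*sqrt(2)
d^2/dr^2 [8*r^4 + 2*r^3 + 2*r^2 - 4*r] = 96*r^2 + 12*r + 4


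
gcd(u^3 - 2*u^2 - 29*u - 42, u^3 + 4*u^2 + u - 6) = u^2 + 5*u + 6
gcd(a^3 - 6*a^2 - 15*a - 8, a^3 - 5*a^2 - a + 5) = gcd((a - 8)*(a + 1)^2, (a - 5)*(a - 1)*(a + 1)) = a + 1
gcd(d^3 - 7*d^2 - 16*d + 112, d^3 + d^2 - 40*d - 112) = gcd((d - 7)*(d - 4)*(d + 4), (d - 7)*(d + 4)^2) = d^2 - 3*d - 28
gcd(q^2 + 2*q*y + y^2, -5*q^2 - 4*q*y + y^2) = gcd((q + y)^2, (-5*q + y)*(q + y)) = q + y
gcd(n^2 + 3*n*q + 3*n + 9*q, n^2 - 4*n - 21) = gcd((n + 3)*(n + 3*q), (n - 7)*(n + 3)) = n + 3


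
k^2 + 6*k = k*(k + 6)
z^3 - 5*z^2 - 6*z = z*(z - 6)*(z + 1)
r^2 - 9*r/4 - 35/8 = (r - 7/2)*(r + 5/4)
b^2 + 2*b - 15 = (b - 3)*(b + 5)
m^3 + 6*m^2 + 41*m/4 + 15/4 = (m + 1/2)*(m + 5/2)*(m + 3)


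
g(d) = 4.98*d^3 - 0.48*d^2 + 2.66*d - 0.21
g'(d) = 14.94*d^2 - 0.96*d + 2.66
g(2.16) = 53.48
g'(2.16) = 70.29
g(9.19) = 3848.93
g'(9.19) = 1255.61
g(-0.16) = -0.67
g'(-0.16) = 3.20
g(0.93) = 5.85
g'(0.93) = 14.69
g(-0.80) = -5.19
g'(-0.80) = 12.99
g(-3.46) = -221.44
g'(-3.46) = 184.84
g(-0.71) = -4.12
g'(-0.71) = 10.87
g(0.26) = 0.54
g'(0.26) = 3.42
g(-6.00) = -1109.13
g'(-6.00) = 546.26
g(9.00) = 3615.27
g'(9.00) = 1204.16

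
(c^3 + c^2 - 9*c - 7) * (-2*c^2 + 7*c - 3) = -2*c^5 + 5*c^4 + 22*c^3 - 52*c^2 - 22*c + 21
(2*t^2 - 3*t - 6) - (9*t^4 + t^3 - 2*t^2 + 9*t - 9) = -9*t^4 - t^3 + 4*t^2 - 12*t + 3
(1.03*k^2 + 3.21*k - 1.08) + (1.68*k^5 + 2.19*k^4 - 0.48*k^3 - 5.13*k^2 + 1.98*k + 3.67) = 1.68*k^5 + 2.19*k^4 - 0.48*k^3 - 4.1*k^2 + 5.19*k + 2.59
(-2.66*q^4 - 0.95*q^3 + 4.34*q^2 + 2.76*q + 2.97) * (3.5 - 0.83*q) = 2.2078*q^5 - 8.5215*q^4 - 6.9272*q^3 + 12.8992*q^2 + 7.1949*q + 10.395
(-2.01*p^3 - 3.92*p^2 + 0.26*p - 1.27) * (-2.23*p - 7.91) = 4.4823*p^4 + 24.6407*p^3 + 30.4274*p^2 + 0.7755*p + 10.0457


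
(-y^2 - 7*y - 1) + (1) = -y^2 - 7*y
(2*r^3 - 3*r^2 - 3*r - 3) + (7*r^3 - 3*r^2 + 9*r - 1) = 9*r^3 - 6*r^2 + 6*r - 4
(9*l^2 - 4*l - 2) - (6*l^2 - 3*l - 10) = 3*l^2 - l + 8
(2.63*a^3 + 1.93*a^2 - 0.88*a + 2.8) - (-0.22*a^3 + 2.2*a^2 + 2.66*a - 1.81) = 2.85*a^3 - 0.27*a^2 - 3.54*a + 4.61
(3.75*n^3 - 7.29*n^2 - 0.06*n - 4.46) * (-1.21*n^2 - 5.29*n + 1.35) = -4.5375*n^5 - 11.0166*n^4 + 43.6992*n^3 - 4.1275*n^2 + 23.5124*n - 6.021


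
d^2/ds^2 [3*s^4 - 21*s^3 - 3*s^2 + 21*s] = 36*s^2 - 126*s - 6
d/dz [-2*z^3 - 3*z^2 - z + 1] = -6*z^2 - 6*z - 1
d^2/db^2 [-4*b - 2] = 0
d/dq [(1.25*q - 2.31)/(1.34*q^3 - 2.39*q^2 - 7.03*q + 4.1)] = (-3.35*q^3 + 12.2737*q^2 - 11.0418*q - 11.1143)/(1.7956*q^6 - 6.4052*q^5 - 13.1283*q^4 + 44.5914*q^3 + 29.8229*q^2 - 57.646*q + 16.81)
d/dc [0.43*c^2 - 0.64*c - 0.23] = 0.86*c - 0.64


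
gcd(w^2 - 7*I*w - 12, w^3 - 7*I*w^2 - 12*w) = w^2 - 7*I*w - 12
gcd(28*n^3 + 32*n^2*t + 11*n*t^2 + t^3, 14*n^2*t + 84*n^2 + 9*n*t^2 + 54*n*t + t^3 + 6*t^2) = 14*n^2 + 9*n*t + t^2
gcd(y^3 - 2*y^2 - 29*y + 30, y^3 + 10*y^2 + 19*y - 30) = y^2 + 4*y - 5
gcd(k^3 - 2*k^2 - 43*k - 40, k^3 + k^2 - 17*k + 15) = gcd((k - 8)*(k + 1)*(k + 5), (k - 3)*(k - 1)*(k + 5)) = k + 5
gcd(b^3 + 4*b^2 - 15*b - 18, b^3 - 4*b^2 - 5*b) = b + 1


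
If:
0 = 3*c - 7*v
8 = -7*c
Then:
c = -8/7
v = -24/49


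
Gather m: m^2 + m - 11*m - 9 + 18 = m^2 - 10*m + 9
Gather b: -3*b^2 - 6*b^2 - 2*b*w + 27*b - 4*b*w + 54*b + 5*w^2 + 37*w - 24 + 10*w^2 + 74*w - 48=-9*b^2 + b*(81 - 6*w) + 15*w^2 + 111*w - 72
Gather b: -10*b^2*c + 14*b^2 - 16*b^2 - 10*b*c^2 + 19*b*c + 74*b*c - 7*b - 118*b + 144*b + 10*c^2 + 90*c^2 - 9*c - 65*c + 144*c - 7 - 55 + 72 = b^2*(-10*c - 2) + b*(-10*c^2 + 93*c + 19) + 100*c^2 + 70*c + 10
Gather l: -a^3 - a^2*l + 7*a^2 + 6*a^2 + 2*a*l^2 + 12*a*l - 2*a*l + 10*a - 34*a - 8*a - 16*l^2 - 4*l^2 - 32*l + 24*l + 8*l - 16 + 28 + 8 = -a^3 + 13*a^2 - 32*a + l^2*(2*a - 20) + l*(-a^2 + 10*a) + 20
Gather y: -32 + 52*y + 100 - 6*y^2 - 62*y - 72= -6*y^2 - 10*y - 4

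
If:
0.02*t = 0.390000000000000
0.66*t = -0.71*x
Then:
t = 19.50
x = -18.13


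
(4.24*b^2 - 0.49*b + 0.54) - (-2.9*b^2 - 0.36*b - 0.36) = 7.14*b^2 - 0.13*b + 0.9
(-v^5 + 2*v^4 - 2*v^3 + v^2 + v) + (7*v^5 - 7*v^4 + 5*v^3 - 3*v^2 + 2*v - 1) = 6*v^5 - 5*v^4 + 3*v^3 - 2*v^2 + 3*v - 1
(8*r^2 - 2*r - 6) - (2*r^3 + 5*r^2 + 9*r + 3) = -2*r^3 + 3*r^2 - 11*r - 9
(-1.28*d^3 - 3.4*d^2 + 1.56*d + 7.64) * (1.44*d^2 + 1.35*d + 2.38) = -1.8432*d^5 - 6.624*d^4 - 5.39*d^3 + 5.0156*d^2 + 14.0268*d + 18.1832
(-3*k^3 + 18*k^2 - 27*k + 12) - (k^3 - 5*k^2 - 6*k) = -4*k^3 + 23*k^2 - 21*k + 12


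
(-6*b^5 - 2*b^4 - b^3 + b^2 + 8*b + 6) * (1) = -6*b^5 - 2*b^4 - b^3 + b^2 + 8*b + 6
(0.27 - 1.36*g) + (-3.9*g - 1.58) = -5.26*g - 1.31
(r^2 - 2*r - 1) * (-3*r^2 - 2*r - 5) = -3*r^4 + 4*r^3 + 2*r^2 + 12*r + 5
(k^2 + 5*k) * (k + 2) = k^3 + 7*k^2 + 10*k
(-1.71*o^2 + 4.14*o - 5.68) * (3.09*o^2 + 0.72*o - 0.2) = -5.2839*o^4 + 11.5614*o^3 - 14.2284*o^2 - 4.9176*o + 1.136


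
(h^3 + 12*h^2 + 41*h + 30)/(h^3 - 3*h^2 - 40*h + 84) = (h^2 + 6*h + 5)/(h^2 - 9*h + 14)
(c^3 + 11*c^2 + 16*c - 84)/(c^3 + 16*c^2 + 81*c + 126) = (c - 2)/(c + 3)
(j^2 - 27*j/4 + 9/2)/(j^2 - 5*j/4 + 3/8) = 2*(j - 6)/(2*j - 1)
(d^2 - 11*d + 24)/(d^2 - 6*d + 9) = (d - 8)/(d - 3)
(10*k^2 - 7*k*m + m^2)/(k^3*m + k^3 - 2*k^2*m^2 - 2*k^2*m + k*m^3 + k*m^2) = (10*k^2 - 7*k*m + m^2)/(k*(k^2*m + k^2 - 2*k*m^2 - 2*k*m + m^3 + m^2))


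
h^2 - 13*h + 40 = (h - 8)*(h - 5)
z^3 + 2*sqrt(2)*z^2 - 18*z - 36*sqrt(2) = (z - 3*sqrt(2))*(z + 2*sqrt(2))*(z + 3*sqrt(2))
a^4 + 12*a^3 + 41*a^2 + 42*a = a*(a + 2)*(a + 3)*(a + 7)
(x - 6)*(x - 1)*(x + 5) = x^3 - 2*x^2 - 29*x + 30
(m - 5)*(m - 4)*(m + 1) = m^3 - 8*m^2 + 11*m + 20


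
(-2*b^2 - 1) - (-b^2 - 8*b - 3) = -b^2 + 8*b + 2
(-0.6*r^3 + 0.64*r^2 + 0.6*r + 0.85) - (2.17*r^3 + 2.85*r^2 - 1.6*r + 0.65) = -2.77*r^3 - 2.21*r^2 + 2.2*r + 0.2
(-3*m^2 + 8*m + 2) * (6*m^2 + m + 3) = -18*m^4 + 45*m^3 + 11*m^2 + 26*m + 6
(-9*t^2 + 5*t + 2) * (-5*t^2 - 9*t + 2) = 45*t^4 + 56*t^3 - 73*t^2 - 8*t + 4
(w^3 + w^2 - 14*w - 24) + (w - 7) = w^3 + w^2 - 13*w - 31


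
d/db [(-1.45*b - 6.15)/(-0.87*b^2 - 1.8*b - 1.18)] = (1.2615*b^2 + 2.61*b - (1.45*b + 6.15)*(1.74*b + 1.8) + 1.711)/(0.87*b^2 + 1.8*b + 1.18)^2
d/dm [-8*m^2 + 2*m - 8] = 2 - 16*m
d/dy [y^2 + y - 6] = 2*y + 1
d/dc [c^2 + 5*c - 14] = 2*c + 5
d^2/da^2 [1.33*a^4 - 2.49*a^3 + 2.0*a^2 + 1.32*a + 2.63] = 15.96*a^2 - 14.94*a + 4.0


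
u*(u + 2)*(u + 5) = u^3 + 7*u^2 + 10*u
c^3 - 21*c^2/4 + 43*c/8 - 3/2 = (c - 4)*(c - 3/4)*(c - 1/2)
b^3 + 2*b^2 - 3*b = b*(b - 1)*(b + 3)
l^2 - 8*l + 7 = (l - 7)*(l - 1)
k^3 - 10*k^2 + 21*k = k*(k - 7)*(k - 3)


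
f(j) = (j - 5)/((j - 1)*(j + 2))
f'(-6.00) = -0.12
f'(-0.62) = -0.72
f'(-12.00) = -0.02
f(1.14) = -8.78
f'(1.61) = 3.40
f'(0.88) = 92.31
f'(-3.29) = -1.33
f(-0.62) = 2.51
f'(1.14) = 67.79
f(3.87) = -0.07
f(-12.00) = -0.13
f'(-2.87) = -2.99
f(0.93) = 19.84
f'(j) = -(j - 5)/((j - 1)*(j + 2)^2) - (j - 5)/((j - 1)^2*(j + 2)) + 1/((j - 1)*(j + 2)) = (-j^2 + 10*j + 3)/(j^4 + 2*j^3 - 3*j^2 - 4*j + 4)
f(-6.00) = -0.39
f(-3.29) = -1.50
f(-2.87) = -2.34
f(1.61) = -1.54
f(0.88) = 11.92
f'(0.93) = 271.84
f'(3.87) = 0.09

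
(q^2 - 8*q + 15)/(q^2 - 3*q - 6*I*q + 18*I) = (q - 5)/(q - 6*I)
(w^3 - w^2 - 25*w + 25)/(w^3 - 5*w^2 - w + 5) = (w + 5)/(w + 1)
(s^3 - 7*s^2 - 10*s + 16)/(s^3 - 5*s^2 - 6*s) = (-s^3 + 7*s^2 + 10*s - 16)/(s*(-s^2 + 5*s + 6))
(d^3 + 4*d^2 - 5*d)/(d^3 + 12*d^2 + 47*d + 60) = d*(d - 1)/(d^2 + 7*d + 12)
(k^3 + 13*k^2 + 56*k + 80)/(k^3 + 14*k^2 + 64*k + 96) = (k + 5)/(k + 6)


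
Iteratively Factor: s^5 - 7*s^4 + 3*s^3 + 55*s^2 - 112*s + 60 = (s - 5)*(s^4 - 2*s^3 - 7*s^2 + 20*s - 12) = (s - 5)*(s - 1)*(s^3 - s^2 - 8*s + 12) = (s - 5)*(s - 2)*(s - 1)*(s^2 + s - 6) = (s - 5)*(s - 2)*(s - 1)*(s + 3)*(s - 2)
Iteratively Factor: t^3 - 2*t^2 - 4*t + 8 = (t - 2)*(t^2 - 4) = (t - 2)^2*(t + 2)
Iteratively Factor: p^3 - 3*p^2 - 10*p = (p + 2)*(p^2 - 5*p) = (p - 5)*(p + 2)*(p)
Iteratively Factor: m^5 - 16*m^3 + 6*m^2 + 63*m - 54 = (m + 3)*(m^4 - 3*m^3 - 7*m^2 + 27*m - 18) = (m + 3)^2*(m^3 - 6*m^2 + 11*m - 6) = (m - 1)*(m + 3)^2*(m^2 - 5*m + 6) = (m - 3)*(m - 1)*(m + 3)^2*(m - 2)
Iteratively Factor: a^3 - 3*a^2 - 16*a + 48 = (a - 3)*(a^2 - 16) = (a - 3)*(a + 4)*(a - 4)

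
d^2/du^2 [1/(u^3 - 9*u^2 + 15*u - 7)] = 12*(u^2 - 10*u + 27)/(u^7 - 25*u^6 + 237*u^5 - 1061*u^4 + 2339*u^3 - 2667*u^2 + 1519*u - 343)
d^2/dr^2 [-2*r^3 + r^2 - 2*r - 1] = 2 - 12*r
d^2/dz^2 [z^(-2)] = 6/z^4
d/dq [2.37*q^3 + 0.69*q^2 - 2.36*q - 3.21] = 7.11*q^2 + 1.38*q - 2.36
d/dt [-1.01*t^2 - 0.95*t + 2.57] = -2.02*t - 0.95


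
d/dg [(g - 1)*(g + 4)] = 2*g + 3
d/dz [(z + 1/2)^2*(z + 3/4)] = (z + 1/2)*(3*z + 2)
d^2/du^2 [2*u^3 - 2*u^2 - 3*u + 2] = 12*u - 4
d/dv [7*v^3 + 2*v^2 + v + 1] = 21*v^2 + 4*v + 1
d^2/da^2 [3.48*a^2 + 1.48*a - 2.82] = 6.96000000000000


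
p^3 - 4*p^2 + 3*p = p*(p - 3)*(p - 1)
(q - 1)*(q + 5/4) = q^2 + q/4 - 5/4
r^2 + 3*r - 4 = (r - 1)*(r + 4)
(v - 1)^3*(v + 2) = v^4 - v^3 - 3*v^2 + 5*v - 2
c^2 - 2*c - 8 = (c - 4)*(c + 2)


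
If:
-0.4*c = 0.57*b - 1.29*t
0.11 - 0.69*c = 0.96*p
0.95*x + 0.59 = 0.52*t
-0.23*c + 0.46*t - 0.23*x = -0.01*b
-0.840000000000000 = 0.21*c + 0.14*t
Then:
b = -2.98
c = -2.59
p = 1.97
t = -2.12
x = -1.78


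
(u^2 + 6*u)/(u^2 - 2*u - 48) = u/(u - 8)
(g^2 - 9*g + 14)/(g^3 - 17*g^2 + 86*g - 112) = 1/(g - 8)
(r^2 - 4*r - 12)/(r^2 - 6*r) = (r + 2)/r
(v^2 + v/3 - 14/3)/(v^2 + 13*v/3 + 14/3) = (v - 2)/(v + 2)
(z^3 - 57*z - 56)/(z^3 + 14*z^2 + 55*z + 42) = (z - 8)/(z + 6)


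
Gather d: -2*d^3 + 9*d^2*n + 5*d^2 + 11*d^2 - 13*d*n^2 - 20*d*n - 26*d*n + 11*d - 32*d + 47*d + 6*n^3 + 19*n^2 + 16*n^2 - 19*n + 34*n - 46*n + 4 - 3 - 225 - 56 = -2*d^3 + d^2*(9*n + 16) + d*(-13*n^2 - 46*n + 26) + 6*n^3 + 35*n^2 - 31*n - 280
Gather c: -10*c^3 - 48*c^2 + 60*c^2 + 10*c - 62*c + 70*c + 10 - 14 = -10*c^3 + 12*c^2 + 18*c - 4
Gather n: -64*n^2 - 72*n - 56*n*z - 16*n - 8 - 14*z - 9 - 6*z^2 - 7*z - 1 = -64*n^2 + n*(-56*z - 88) - 6*z^2 - 21*z - 18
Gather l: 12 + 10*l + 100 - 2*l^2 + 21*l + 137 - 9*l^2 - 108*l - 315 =-11*l^2 - 77*l - 66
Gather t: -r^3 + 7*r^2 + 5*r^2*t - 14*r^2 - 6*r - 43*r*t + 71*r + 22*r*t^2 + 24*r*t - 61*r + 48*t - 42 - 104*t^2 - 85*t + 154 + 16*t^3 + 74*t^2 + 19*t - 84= -r^3 - 7*r^2 + 4*r + 16*t^3 + t^2*(22*r - 30) + t*(5*r^2 - 19*r - 18) + 28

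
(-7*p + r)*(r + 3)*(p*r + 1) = -7*p^2*r^2 - 21*p^2*r + p*r^3 + 3*p*r^2 - 7*p*r - 21*p + r^2 + 3*r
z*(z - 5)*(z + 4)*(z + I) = z^4 - z^3 + I*z^3 - 20*z^2 - I*z^2 - 20*I*z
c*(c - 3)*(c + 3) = c^3 - 9*c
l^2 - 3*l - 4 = (l - 4)*(l + 1)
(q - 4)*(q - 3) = q^2 - 7*q + 12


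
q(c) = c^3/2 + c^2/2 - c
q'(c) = 3*c^2/2 + c - 1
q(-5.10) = -48.22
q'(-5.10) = 32.92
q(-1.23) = 1.06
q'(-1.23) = 0.04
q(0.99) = -0.01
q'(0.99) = 1.46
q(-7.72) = -192.53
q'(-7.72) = 80.68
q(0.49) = -0.31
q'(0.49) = -0.15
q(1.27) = 0.56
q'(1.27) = 2.69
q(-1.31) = 1.04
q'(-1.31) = 0.26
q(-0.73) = 0.80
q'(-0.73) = -0.93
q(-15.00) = -1560.00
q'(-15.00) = 321.50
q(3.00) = 15.00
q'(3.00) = 15.50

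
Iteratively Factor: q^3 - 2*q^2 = (q)*(q^2 - 2*q) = q*(q - 2)*(q)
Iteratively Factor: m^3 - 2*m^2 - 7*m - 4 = (m + 1)*(m^2 - 3*m - 4) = (m - 4)*(m + 1)*(m + 1)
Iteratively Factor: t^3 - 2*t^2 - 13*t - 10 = (t + 1)*(t^2 - 3*t - 10) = (t - 5)*(t + 1)*(t + 2)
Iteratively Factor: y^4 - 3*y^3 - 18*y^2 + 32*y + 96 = (y + 3)*(y^3 - 6*y^2 + 32) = (y + 2)*(y + 3)*(y^2 - 8*y + 16) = (y - 4)*(y + 2)*(y + 3)*(y - 4)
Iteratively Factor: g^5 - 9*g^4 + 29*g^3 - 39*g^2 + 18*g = (g)*(g^4 - 9*g^3 + 29*g^2 - 39*g + 18) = g*(g - 3)*(g^3 - 6*g^2 + 11*g - 6) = g*(g - 3)*(g - 2)*(g^2 - 4*g + 3) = g*(g - 3)^2*(g - 2)*(g - 1)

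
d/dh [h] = 1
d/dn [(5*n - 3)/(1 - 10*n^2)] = 5*(10*n^2 - 12*n + 1)/(100*n^4 - 20*n^2 + 1)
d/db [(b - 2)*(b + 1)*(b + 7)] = 3*b^2 + 12*b - 9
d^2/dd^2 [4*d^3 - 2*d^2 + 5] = 24*d - 4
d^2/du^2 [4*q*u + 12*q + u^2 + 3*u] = 2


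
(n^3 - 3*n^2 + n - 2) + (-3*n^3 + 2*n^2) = -2*n^3 - n^2 + n - 2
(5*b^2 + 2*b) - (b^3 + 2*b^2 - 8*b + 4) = -b^3 + 3*b^2 + 10*b - 4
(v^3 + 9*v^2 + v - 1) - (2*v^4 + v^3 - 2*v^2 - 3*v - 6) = -2*v^4 + 11*v^2 + 4*v + 5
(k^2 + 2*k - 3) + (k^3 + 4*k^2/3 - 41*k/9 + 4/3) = k^3 + 7*k^2/3 - 23*k/9 - 5/3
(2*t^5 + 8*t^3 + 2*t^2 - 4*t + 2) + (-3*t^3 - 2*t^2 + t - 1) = 2*t^5 + 5*t^3 - 3*t + 1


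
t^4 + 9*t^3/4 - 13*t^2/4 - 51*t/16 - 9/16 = (t - 3/2)*(t + 1/4)*(t + 1/2)*(t + 3)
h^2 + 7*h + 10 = (h + 2)*(h + 5)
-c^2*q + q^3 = q*(-c + q)*(c + q)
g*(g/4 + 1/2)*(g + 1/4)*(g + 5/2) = g^4/4 + 19*g^3/16 + 49*g^2/32 + 5*g/16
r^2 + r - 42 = (r - 6)*(r + 7)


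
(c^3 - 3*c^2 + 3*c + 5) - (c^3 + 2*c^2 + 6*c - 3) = -5*c^2 - 3*c + 8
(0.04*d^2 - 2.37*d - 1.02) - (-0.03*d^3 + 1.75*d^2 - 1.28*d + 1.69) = 0.03*d^3 - 1.71*d^2 - 1.09*d - 2.71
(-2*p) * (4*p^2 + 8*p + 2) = -8*p^3 - 16*p^2 - 4*p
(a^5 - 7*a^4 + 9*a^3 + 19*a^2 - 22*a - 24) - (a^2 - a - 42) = a^5 - 7*a^4 + 9*a^3 + 18*a^2 - 21*a + 18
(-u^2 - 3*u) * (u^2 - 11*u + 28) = -u^4 + 8*u^3 + 5*u^2 - 84*u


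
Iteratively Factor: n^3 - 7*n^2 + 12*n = (n - 3)*(n^2 - 4*n) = n*(n - 3)*(n - 4)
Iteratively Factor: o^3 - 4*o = (o)*(o^2 - 4) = o*(o - 2)*(o + 2)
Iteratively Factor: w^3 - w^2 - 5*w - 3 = (w + 1)*(w^2 - 2*w - 3) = (w + 1)^2*(w - 3)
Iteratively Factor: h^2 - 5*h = (h)*(h - 5)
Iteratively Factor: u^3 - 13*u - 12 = (u + 1)*(u^2 - u - 12) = (u - 4)*(u + 1)*(u + 3)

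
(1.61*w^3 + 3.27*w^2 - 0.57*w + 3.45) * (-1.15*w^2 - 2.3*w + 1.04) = -1.8515*w^5 - 7.4635*w^4 - 5.1911*w^3 + 0.7443*w^2 - 8.5278*w + 3.588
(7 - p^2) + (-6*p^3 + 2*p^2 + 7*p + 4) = -6*p^3 + p^2 + 7*p + 11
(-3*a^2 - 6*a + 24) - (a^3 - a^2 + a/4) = -a^3 - 2*a^2 - 25*a/4 + 24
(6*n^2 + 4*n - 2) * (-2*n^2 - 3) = -12*n^4 - 8*n^3 - 14*n^2 - 12*n + 6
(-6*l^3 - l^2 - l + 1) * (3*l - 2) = -18*l^4 + 9*l^3 - l^2 + 5*l - 2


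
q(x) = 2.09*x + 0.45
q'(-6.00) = 2.09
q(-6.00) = -12.09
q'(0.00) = 2.09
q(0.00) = 0.45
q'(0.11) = 2.09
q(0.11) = 0.68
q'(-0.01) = 2.09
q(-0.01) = 0.43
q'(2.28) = 2.09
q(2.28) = 5.22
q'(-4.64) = 2.09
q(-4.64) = -9.25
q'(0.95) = 2.09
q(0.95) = 2.44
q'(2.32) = 2.09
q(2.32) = 5.30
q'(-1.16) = 2.09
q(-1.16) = -1.97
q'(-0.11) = 2.09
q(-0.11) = 0.22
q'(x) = 2.09000000000000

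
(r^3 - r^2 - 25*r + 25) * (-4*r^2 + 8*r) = -4*r^5 + 12*r^4 + 92*r^3 - 300*r^2 + 200*r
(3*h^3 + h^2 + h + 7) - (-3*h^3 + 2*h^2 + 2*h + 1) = 6*h^3 - h^2 - h + 6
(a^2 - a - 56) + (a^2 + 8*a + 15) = 2*a^2 + 7*a - 41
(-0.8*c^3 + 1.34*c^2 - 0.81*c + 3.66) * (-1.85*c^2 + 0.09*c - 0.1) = 1.48*c^5 - 2.551*c^4 + 1.6991*c^3 - 6.9779*c^2 + 0.4104*c - 0.366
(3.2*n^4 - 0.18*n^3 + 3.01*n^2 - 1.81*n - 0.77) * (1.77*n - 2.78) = 5.664*n^5 - 9.2146*n^4 + 5.8281*n^3 - 11.5715*n^2 + 3.6689*n + 2.1406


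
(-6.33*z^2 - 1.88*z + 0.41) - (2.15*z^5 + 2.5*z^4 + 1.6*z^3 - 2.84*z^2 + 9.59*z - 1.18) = -2.15*z^5 - 2.5*z^4 - 1.6*z^3 - 3.49*z^2 - 11.47*z + 1.59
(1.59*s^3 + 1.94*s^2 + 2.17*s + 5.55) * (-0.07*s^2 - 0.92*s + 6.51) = -0.1113*s^5 - 1.5986*s^4 + 8.4142*s^3 + 10.2445*s^2 + 9.0207*s + 36.1305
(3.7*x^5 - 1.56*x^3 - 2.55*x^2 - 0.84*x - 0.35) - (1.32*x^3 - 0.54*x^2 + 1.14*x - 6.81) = 3.7*x^5 - 2.88*x^3 - 2.01*x^2 - 1.98*x + 6.46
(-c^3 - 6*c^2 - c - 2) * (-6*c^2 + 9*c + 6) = 6*c^5 + 27*c^4 - 54*c^3 - 33*c^2 - 24*c - 12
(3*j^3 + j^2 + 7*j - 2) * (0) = 0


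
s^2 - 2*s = s*(s - 2)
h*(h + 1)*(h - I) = h^3 + h^2 - I*h^2 - I*h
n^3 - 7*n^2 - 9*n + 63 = (n - 7)*(n - 3)*(n + 3)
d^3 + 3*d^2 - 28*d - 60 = (d - 5)*(d + 2)*(d + 6)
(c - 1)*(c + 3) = c^2 + 2*c - 3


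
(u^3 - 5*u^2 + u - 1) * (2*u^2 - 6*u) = 2*u^5 - 16*u^4 + 32*u^3 - 8*u^2 + 6*u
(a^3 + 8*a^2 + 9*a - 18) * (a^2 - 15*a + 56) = a^5 - 7*a^4 - 55*a^3 + 295*a^2 + 774*a - 1008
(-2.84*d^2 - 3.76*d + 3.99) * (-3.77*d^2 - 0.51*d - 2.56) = 10.7068*d^4 + 15.6236*d^3 - 5.8543*d^2 + 7.5907*d - 10.2144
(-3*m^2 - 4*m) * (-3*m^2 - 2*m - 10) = 9*m^4 + 18*m^3 + 38*m^2 + 40*m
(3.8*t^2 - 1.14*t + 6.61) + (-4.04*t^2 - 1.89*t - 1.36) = -0.24*t^2 - 3.03*t + 5.25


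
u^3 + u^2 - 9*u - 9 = (u - 3)*(u + 1)*(u + 3)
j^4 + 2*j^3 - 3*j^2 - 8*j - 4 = (j - 2)*(j + 1)^2*(j + 2)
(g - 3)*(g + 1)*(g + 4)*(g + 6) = g^4 + 8*g^3 + g^2 - 78*g - 72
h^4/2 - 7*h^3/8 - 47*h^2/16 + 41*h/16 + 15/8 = (h/2 + 1)*(h - 3)*(h - 5/4)*(h + 1/2)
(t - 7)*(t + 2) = t^2 - 5*t - 14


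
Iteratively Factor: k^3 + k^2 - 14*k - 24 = (k - 4)*(k^2 + 5*k + 6) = (k - 4)*(k + 3)*(k + 2)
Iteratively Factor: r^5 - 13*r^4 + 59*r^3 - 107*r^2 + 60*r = (r)*(r^4 - 13*r^3 + 59*r^2 - 107*r + 60) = r*(r - 3)*(r^3 - 10*r^2 + 29*r - 20) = r*(r - 5)*(r - 3)*(r^2 - 5*r + 4) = r*(r - 5)*(r - 3)*(r - 1)*(r - 4)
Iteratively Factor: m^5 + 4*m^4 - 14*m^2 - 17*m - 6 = (m - 2)*(m^4 + 6*m^3 + 12*m^2 + 10*m + 3) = (m - 2)*(m + 3)*(m^3 + 3*m^2 + 3*m + 1) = (m - 2)*(m + 1)*(m + 3)*(m^2 + 2*m + 1) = (m - 2)*(m + 1)^2*(m + 3)*(m + 1)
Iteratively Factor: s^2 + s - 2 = (s - 1)*(s + 2)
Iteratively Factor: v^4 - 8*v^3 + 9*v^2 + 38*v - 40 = (v - 4)*(v^3 - 4*v^2 - 7*v + 10) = (v - 4)*(v - 1)*(v^2 - 3*v - 10) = (v - 5)*(v - 4)*(v - 1)*(v + 2)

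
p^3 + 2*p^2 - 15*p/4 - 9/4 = (p - 3/2)*(p + 1/2)*(p + 3)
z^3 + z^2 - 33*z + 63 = (z - 3)^2*(z + 7)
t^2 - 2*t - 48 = (t - 8)*(t + 6)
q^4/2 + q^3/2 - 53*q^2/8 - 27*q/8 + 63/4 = (q/2 + 1)*(q - 3)*(q - 3/2)*(q + 7/2)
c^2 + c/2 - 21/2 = (c - 3)*(c + 7/2)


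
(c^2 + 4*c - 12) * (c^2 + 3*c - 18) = c^4 + 7*c^3 - 18*c^2 - 108*c + 216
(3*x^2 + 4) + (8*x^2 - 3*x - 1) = 11*x^2 - 3*x + 3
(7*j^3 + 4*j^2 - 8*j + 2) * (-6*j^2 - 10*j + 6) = -42*j^5 - 94*j^4 + 50*j^3 + 92*j^2 - 68*j + 12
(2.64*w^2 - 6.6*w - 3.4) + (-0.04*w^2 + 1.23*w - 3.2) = 2.6*w^2 - 5.37*w - 6.6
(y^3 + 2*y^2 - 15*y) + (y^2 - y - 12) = y^3 + 3*y^2 - 16*y - 12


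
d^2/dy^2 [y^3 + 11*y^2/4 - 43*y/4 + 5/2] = 6*y + 11/2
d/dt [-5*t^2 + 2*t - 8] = 2 - 10*t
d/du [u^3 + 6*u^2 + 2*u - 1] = 3*u^2 + 12*u + 2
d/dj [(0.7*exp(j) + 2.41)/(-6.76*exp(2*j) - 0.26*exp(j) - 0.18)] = (4.732*exp(2*j) + 32.5832*exp(j) + 0.5006)*exp(j)/(45.6976*exp(4*j) + 3.5152*exp(3*j) + 2.5012*exp(2*j) + 0.0936*exp(j) + 0.0324)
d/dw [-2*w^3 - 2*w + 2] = -6*w^2 - 2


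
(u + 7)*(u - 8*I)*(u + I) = u^3 + 7*u^2 - 7*I*u^2 + 8*u - 49*I*u + 56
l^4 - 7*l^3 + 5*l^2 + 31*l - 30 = (l - 5)*(l - 3)*(l - 1)*(l + 2)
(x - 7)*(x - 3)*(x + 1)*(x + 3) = x^4 - 6*x^3 - 16*x^2 + 54*x + 63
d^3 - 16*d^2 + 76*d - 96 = (d - 8)*(d - 6)*(d - 2)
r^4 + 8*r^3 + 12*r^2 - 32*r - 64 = (r - 2)*(r + 2)*(r + 4)^2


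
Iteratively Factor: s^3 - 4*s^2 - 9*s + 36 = (s + 3)*(s^2 - 7*s + 12) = (s - 4)*(s + 3)*(s - 3)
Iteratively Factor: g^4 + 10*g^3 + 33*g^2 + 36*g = (g)*(g^3 + 10*g^2 + 33*g + 36) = g*(g + 4)*(g^2 + 6*g + 9) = g*(g + 3)*(g + 4)*(g + 3)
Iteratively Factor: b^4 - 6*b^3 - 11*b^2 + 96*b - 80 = (b + 4)*(b^3 - 10*b^2 + 29*b - 20) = (b - 1)*(b + 4)*(b^2 - 9*b + 20) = (b - 4)*(b - 1)*(b + 4)*(b - 5)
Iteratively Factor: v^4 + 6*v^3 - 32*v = (v - 2)*(v^3 + 8*v^2 + 16*v) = (v - 2)*(v + 4)*(v^2 + 4*v) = (v - 2)*(v + 4)^2*(v)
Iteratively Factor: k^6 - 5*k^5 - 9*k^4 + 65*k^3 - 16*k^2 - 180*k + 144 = (k - 3)*(k^5 - 2*k^4 - 15*k^3 + 20*k^2 + 44*k - 48) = (k - 3)*(k - 2)*(k^4 - 15*k^2 - 10*k + 24) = (k - 3)*(k - 2)*(k - 1)*(k^3 + k^2 - 14*k - 24) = (k - 3)*(k - 2)*(k - 1)*(k + 3)*(k^2 - 2*k - 8) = (k - 4)*(k - 3)*(k - 2)*(k - 1)*(k + 3)*(k + 2)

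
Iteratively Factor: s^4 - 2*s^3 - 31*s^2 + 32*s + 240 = (s + 3)*(s^3 - 5*s^2 - 16*s + 80) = (s - 4)*(s + 3)*(s^2 - s - 20) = (s - 5)*(s - 4)*(s + 3)*(s + 4)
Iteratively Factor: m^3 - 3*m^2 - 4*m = (m)*(m^2 - 3*m - 4) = m*(m + 1)*(m - 4)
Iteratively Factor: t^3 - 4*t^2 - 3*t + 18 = (t + 2)*(t^2 - 6*t + 9) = (t - 3)*(t + 2)*(t - 3)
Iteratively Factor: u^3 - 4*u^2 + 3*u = (u - 3)*(u^2 - u) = u*(u - 3)*(u - 1)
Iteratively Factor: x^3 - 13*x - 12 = (x + 3)*(x^2 - 3*x - 4) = (x + 1)*(x + 3)*(x - 4)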